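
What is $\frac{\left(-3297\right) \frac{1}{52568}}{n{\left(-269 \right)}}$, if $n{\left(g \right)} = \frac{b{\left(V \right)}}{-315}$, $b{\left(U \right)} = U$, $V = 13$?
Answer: $\frac{1038555}{683384} \approx 1.5197$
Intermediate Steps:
$n{\left(g \right)} = - \frac{13}{315}$ ($n{\left(g \right)} = \frac{13}{-315} = 13 \left(- \frac{1}{315}\right) = - \frac{13}{315}$)
$\frac{\left(-3297\right) \frac{1}{52568}}{n{\left(-269 \right)}} = \frac{\left(-3297\right) \frac{1}{52568}}{- \frac{13}{315}} = \left(-3297\right) \frac{1}{52568} \left(- \frac{315}{13}\right) = \left(- \frac{3297}{52568}\right) \left(- \frac{315}{13}\right) = \frac{1038555}{683384}$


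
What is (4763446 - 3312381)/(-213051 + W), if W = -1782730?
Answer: -1451065/1995781 ≈ -0.72707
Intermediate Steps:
(4763446 - 3312381)/(-213051 + W) = (4763446 - 3312381)/(-213051 - 1782730) = 1451065/(-1995781) = 1451065*(-1/1995781) = -1451065/1995781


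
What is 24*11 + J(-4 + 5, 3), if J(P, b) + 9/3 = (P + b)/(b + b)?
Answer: 785/3 ≈ 261.67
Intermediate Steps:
J(P, b) = -3 + (P + b)/(2*b) (J(P, b) = -3 + (P + b)/(b + b) = -3 + (P + b)/((2*b)) = -3 + (P + b)*(1/(2*b)) = -3 + (P + b)/(2*b))
24*11 + J(-4 + 5, 3) = 24*11 + (½)*((-4 + 5) - 5*3)/3 = 264 + (½)*(⅓)*(1 - 15) = 264 + (½)*(⅓)*(-14) = 264 - 7/3 = 785/3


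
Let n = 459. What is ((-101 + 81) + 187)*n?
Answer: 76653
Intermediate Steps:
((-101 + 81) + 187)*n = ((-101 + 81) + 187)*459 = (-20 + 187)*459 = 167*459 = 76653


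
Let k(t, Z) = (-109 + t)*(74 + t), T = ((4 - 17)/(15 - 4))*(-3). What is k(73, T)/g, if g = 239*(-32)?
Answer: 1323/1912 ≈ 0.69195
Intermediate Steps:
T = 39/11 (T = -13/11*(-3) = 39/11 ≈ 3.5455)
g = -7648
k(73, T)/g = (-8066 + 73² - 35*73)/(-7648) = (-8066 + 5329 - 2555)*(-1/7648) = -5292*(-1/7648) = 1323/1912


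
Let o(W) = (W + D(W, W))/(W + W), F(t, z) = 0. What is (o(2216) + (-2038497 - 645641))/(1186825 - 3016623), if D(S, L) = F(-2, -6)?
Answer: 5368275/3659596 ≈ 1.4669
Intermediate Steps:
D(S, L) = 0
o(W) = ½ (o(W) = (W + 0)/(W + W) = W/((2*W)) = W*(1/(2*W)) = ½)
(o(2216) + (-2038497 - 645641))/(1186825 - 3016623) = (½ + (-2038497 - 645641))/(1186825 - 3016623) = (½ - 2684138)/(-1829798) = -5368275/2*(-1/1829798) = 5368275/3659596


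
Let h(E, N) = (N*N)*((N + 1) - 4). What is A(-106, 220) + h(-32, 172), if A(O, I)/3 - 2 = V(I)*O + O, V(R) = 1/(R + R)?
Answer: 1099864321/220 ≈ 4.9994e+6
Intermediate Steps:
h(E, N) = N²*(-3 + N) (h(E, N) = N²*((1 + N) - 4) = N²*(-3 + N))
V(R) = 1/(2*R)
A(O, I) = 6 + 3*O + 3*O/(2*I) (A(O, I) = 6 + 3*((1/(2*I))*O + O) = 6 + 3*(O/(2*I) + O) = 6 + 3*(O + O/(2*I)) = 6 + (3*O + 3*O/(2*I)) = 6 + 3*O + 3*O/(2*I))
A(-106, 220) + h(-32, 172) = (6 + 3*(-106) + (3/2)*(-106)/220) + 172²*(-3 + 172) = (6 - 318 + (3/2)*(-106)*(1/220)) + 29584*169 = (6 - 318 - 159/220) + 4999696 = -68799/220 + 4999696 = 1099864321/220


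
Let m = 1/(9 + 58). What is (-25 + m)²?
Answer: 2802276/4489 ≈ 624.25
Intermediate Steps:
m = 1/67 ≈ 0.014925
(-25 + m)² = (-25 + 1/67)² = (-1674/67)² = 2802276/4489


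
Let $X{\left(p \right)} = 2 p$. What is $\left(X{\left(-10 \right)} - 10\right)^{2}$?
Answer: $900$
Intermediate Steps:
$\left(X{\left(-10 \right)} - 10\right)^{2} = \left(2 \left(-10\right) - 10\right)^{2} = \left(-20 - 10\right)^{2} = \left(-30\right)^{2} = 900$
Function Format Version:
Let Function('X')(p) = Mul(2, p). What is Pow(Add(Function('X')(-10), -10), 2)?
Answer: 900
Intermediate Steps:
Pow(Add(Function('X')(-10), -10), 2) = Pow(Add(Mul(2, -10), -10), 2) = Pow(Add(-20, -10), 2) = Pow(-30, 2) = 900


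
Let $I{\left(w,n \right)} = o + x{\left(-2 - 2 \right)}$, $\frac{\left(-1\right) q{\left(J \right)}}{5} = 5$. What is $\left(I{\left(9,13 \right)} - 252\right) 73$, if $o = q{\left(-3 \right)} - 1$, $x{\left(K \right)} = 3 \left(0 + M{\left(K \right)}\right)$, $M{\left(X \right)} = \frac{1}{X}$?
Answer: $- \frac{81395}{4} \approx -20349.0$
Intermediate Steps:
$q{\left(J \right)} = -25$ ($q{\left(J \right)} = \left(-5\right) 5 = -25$)
$x{\left(K \right)} = \frac{3}{K}$ ($x{\left(K \right)} = 3 \left(0 + \frac{1}{K}\right) = \frac{3}{K}$)
$o = -26$ ($o = -25 - 1 = -26$)
$I{\left(w,n \right)} = - \frac{107}{4}$ ($I{\left(w,n \right)} = -26 + \frac{3}{-2 - 2} = -26 + \frac{3}{-4} = -26 + 3 \left(- \frac{1}{4}\right) = -26 - \frac{3}{4} = - \frac{107}{4}$)
$\left(I{\left(9,13 \right)} - 252\right) 73 = \left(- \frac{107}{4} - 252\right) 73 = \left(- \frac{1115}{4}\right) 73 = - \frac{81395}{4}$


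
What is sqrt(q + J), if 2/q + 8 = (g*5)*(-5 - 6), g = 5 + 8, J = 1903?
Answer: sqrt(994751841)/723 ≈ 43.623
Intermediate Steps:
g = 13
q = -2/723 (q = 2/(-8 + (13*5)*(-5 - 6)) = 2/(-8 + 65*(-11)) = 2/(-8 - 715) = 2/(-723) = 2*(-1/723) = -2/723 ≈ -0.0027663)
sqrt(q + J) = sqrt(-2/723 + 1903) = sqrt(1375867/723) = sqrt(994751841)/723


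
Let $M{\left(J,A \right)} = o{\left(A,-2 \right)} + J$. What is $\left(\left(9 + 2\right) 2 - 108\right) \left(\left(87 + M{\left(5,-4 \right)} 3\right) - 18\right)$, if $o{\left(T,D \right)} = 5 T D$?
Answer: $-17544$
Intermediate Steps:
$o{\left(T,D \right)} = 5 D T$
$M{\left(J,A \right)} = J - 10 A$ ($M{\left(J,A \right)} = 5 \left(-2\right) A + J = - 10 A + J = J - 10 A$)
$\left(\left(9 + 2\right) 2 - 108\right) \left(\left(87 + M{\left(5,-4 \right)} 3\right) - 18\right) = \left(\left(9 + 2\right) 2 - 108\right) \left(\left(87 + \left(5 - -40\right) 3\right) - 18\right) = \left(11 \cdot 2 - 108\right) \left(\left(87 + \left(5 + 40\right) 3\right) - 18\right) = \left(22 - 108\right) \left(\left(87 + 45 \cdot 3\right) - 18\right) = - 86 \left(\left(87 + 135\right) - 18\right) = - 86 \left(222 - 18\right) = \left(-86\right) 204 = -17544$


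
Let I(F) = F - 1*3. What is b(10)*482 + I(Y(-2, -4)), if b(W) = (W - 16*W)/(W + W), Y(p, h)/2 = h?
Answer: -3626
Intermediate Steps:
Y(p, h) = 2*h
b(W) = -15/2 (b(W) = (-15*W)/((2*W)) = (-15*W)*(1/(2*W)) = -15/2)
I(F) = -3 + F (I(F) = F - 3 = -3 + F)
b(10)*482 + I(Y(-2, -4)) = -15/2*482 + (-3 + 2*(-4)) = -3615 + (-3 - 8) = -3615 - 11 = -3626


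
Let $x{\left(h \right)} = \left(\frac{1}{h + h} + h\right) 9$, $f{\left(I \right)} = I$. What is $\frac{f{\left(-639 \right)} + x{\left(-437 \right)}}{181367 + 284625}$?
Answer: $- \frac{3995937}{407277008} \approx -0.0098113$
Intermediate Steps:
$x{\left(h \right)} = 9 h + \frac{9}{2 h}$ ($x{\left(h \right)} = \left(\frac{1}{2 h} + h\right) 9 = \left(h + \frac{1}{2 h}\right) 9 = 9 h + \frac{9}{2 h}$)
$\frac{f{\left(-639 \right)} + x{\left(-437 \right)}}{181367 + 284625} = \frac{-639 + \left(9 \left(-437\right) + \frac{9}{2 \left(-437\right)}\right)}{181367 + 284625} = \frac{-639 + \left(-3933 + \frac{9}{2} \left(- \frac{1}{437}\right)\right)}{465992} = \left(-639 - \frac{3437451}{874}\right) \frac{1}{465992} = \left(- \frac{3995937}{874}\right) \frac{1}{465992} = - \frac{3995937}{407277008}$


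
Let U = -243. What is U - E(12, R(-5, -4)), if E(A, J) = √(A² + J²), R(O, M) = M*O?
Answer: -243 - 4*√34 ≈ -266.32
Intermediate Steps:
U - E(12, R(-5, -4)) = -243 - √(12² + (-4*(-5))²) = -243 - √(144 + 20²) = -243 - √(144 + 400) = -243 - √544 = -243 - 4*√34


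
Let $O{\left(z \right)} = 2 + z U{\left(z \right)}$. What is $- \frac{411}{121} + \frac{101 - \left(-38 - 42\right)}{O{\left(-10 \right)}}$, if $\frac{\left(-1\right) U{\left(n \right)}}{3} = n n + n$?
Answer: $- \frac{1088621}{326942} \approx -3.3297$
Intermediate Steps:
$U{\left(n \right)} = - 3 n - 3 n^{2}$ ($U{\left(n \right)} = - 3 \left(n n + n\right) = - 3 \left(n^{2} + n\right) = - 3 \left(n + n^{2}\right) = - 3 n - 3 n^{2}$)
$O{\left(z \right)} = 2 - 3 z^{2} \left(1 + z\right)$ ($O{\left(z \right)} = 2 + z \left(- 3 z \left(1 + z\right)\right) = 2 - 3 z^{2} \left(1 + z\right)$)
$- \frac{411}{121} + \frac{101 - \left(-38 - 42\right)}{O{\left(-10 \right)}} = - \frac{411}{121} + \frac{101 - \left(-38 - 42\right)}{2 - 3 \left(-10\right)^{2} \left(1 - 10\right)} = \left(-411\right) \frac{1}{121} + \frac{101 - \left(-38 - 42\right)}{2 - 300 \left(-9\right)} = - \frac{411}{121} + \frac{101 - -80}{2 + 2700} = - \frac{411}{121} + \frac{101 + 80}{2702} = - \frac{411}{121} + 181 \cdot \frac{1}{2702} = - \frac{411}{121} + \frac{181}{2702} = - \frac{1088621}{326942}$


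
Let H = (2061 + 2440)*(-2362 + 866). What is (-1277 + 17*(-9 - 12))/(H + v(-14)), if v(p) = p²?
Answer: 817/3366650 ≈ 0.00024267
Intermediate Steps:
H = -6733496 (H = 4501*(-1496) = -6733496)
(-1277 + 17*(-9 - 12))/(H + v(-14)) = (-1277 + 17*(-9 - 12))/(-6733496 + (-14)²) = (-1277 + 17*(-21))/(-6733496 + 196) = (-1277 - 357)/(-6733300) = -1634*(-1/6733300) = 817/3366650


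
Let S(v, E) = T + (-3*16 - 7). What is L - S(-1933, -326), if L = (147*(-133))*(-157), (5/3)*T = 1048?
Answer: 15344666/5 ≈ 3.0689e+6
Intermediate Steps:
T = 3144/5 (T = (⅗)*1048 = 3144/5 ≈ 628.80)
S(v, E) = 2869/5 (S(v, E) = 3144/5 + (-3*16 - 7) = 3144/5 + (-48 - 7) = 3144/5 - 55 = 2869/5)
L = 3069507 (L = -19551*(-157) = 3069507)
L - S(-1933, -326) = 3069507 - 1*2869/5 = 3069507 - 2869/5 = 15344666/5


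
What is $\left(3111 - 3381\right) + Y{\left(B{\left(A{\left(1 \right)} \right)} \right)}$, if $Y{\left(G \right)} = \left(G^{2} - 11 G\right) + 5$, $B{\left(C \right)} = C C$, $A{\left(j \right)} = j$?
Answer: $-275$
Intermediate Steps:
$B{\left(C \right)} = C^{2}$
$Y{\left(G \right)} = 5 + G^{2} - 11 G$
$\left(3111 - 3381\right) + Y{\left(B{\left(A{\left(1 \right)} \right)} \right)} = \left(3111 - 3381\right) + \left(5 + \left(1^{2}\right)^{2} - 11 \cdot 1^{2}\right) = -270 + \left(5 + 1^{2} - 11\right) = -270 + \left(5 + 1 - 11\right) = -270 - 5 = -275$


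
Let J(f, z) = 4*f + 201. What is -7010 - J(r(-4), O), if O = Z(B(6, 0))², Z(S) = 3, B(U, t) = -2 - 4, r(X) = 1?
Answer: -7215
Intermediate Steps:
B(U, t) = -6
O = 9 (O = 3² = 9)
J(f, z) = 201 + 4*f
-7010 - J(r(-4), O) = -7010 - (201 + 4*1) = -7010 - (201 + 4) = -7010 - 1*205 = -7010 - 205 = -7215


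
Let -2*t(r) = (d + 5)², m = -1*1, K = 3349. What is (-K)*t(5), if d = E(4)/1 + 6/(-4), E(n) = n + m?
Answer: 565981/8 ≈ 70748.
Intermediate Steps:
m = -1
E(n) = -1 + n (E(n) = n - 1 = -1 + n)
d = 3/2 (d = (-1 + 4)/1 + 6/(-4) = 3*1 + 6*(-¼) = 3 - 3/2 = 3/2 ≈ 1.5000)
t(r) = -169/8 (t(r) = -(3/2 + 5)²/2 = -(13/2)²/2 = -½*169/4 = -169/8)
(-K)*t(5) = -1*3349*(-169/8) = -3349*(-169/8) = 565981/8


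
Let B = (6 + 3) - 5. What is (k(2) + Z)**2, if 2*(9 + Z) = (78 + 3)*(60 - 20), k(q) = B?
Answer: 2608225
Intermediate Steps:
B = 4 (B = 9 - 5 = 4)
k(q) = 4
Z = 1611 (Z = -9 + ((78 + 3)*(60 - 20))/2 = -9 + (81*40)/2 = -9 + (1/2)*3240 = -9 + 1620 = 1611)
(k(2) + Z)**2 = (4 + 1611)**2 = 1615**2 = 2608225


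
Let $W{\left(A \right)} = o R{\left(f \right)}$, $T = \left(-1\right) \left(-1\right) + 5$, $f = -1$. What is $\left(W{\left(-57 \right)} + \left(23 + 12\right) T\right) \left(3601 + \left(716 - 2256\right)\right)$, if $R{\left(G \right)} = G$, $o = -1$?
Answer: $434871$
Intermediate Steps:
$T = 6$ ($T = 1 + 5 = 6$)
$W{\left(A \right)} = 1$ ($W{\left(A \right)} = \left(-1\right) \left(-1\right) = 1$)
$\left(W{\left(-57 \right)} + \left(23 + 12\right) T\right) \left(3601 + \left(716 - 2256\right)\right) = \left(1 + \left(23 + 12\right) 6\right) \left(3601 + \left(716 - 2256\right)\right) = \left(1 + 35 \cdot 6\right) \left(3601 - 1540\right) = \left(1 + 210\right) 2061 = 211 \cdot 2061 = 434871$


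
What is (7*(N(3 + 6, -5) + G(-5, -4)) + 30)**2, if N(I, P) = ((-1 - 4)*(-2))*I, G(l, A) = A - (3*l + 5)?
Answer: 492804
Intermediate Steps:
G(l, A) = -5 + A - 3*l (G(l, A) = A - (5 + 3*l) = A + (-5 - 3*l) = -5 + A - 3*l)
N(I, P) = 10*I (N(I, P) = (-5*(-2))*I = 10*I)
(7*(N(3 + 6, -5) + G(-5, -4)) + 30)**2 = (7*(10*(3 + 6) + (-5 - 4 - 3*(-5))) + 30)**2 = (7*(10*9 + (-5 - 4 + 15)) + 30)**2 = (7*(90 + 6) + 30)**2 = (7*96 + 30)**2 = (672 + 30)**2 = 702**2 = 492804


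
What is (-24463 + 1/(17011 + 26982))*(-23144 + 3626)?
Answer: 21005286394644/43993 ≈ 4.7747e+8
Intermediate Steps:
(-24463 + 1/(17011 + 26982))*(-23144 + 3626) = (-24463 + 1/43993)*(-19518) = -1076200758/43993*(-19518) = 21005286394644/43993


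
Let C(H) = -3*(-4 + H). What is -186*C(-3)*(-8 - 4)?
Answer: 46872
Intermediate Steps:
C(H) = 12 - 3*H
-186*C(-3)*(-8 - 4) = -186*(12 - 3*(-3))*(-8 - 4) = -186*(12 + 9)*(-12) = -3906*(-12) = -186*(-252) = 46872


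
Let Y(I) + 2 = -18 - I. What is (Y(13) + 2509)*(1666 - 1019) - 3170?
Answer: 1598802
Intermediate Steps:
Y(I) = -20 - I (Y(I) = -2 + (-18 - I) = -20 - I)
(Y(13) + 2509)*(1666 - 1019) - 3170 = ((-20 - 1*13) + 2509)*(1666 - 1019) - 3170 = ((-20 - 13) + 2509)*647 - 3170 = (-33 + 2509)*647 - 3170 = 2476*647 - 3170 = 1601972 - 3170 = 1598802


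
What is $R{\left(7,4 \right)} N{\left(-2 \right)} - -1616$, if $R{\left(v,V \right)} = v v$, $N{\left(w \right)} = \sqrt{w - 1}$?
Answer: $1616 + 49 i \sqrt{3} \approx 1616.0 + 84.87 i$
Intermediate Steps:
$N{\left(w \right)} = \sqrt{-1 + w}$
$R{\left(v,V \right)} = v^{2}$
$R{\left(7,4 \right)} N{\left(-2 \right)} - -1616 = 7^{2} \sqrt{-1 - 2} - -1616 = 49 \sqrt{-3} + 1616 = 49 i \sqrt{3} + 1616 = 1616 + 49 i \sqrt{3}$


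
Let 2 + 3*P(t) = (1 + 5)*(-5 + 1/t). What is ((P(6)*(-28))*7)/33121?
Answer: 6076/99363 ≈ 0.061150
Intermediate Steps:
P(t) = -32/3 + 2/t (P(t) = -⅔ + ((1 + 5)*(-5 + 1/t))/3 = -⅔ + (6*(-5 + 1/t))/3 = -⅔ + (-30 + 6/t)/3 = -⅔ + (-10 + 2/t) = -32/3 + 2/t)
((P(6)*(-28))*7)/33121 = (((-32/3 + 2/6)*(-28))*7)/33121 = (((-32/3 + 2*(⅙))*(-28))*7)*(1/33121) = (((-32/3 + ⅓)*(-28))*7)*(1/33121) = (-31/3*(-28)*7)*(1/33121) = ((868/3)*7)*(1/33121) = (6076/3)*(1/33121) = 6076/99363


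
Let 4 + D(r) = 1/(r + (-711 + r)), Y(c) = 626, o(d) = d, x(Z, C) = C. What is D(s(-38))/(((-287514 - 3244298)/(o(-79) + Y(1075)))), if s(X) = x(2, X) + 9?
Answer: 1683119/2715963428 ≈ 0.00061971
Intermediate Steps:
s(X) = 9 + X (s(X) = X + 9 = 9 + X)
D(r) = -4 + 1/(-711 + 2*r) (D(r) = -4 + 1/(r + (-711 + r)) = -4 + 1/(-711 + 2*r))
D(s(-38))/(((-287514 - 3244298)/(o(-79) + Y(1075)))) = ((2845 - 8*(9 - 38))/(-711 + 2*(9 - 38)))/(((-287514 - 3244298)/(-79 + 626))) = ((2845 - 8*(-29))/(-711 + 2*(-29)))/((-3531812/547)) = ((2845 + 232)/(-711 - 58))/((-3531812*1/547)) = (3077/(-769))/(-3531812/547) = -1/769*3077*(-547/3531812) = -3077/769*(-547/3531812) = 1683119/2715963428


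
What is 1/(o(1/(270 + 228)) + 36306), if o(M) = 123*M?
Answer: 166/6026837 ≈ 2.7543e-5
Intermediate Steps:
1/(o(1/(270 + 228)) + 36306) = 1/(123/(270 + 228) + 36306) = 1/(123/498 + 36306) = 1/(123*(1/498) + 36306) = 1/(41/166 + 36306) = 1/(6026837/166) = 166/6026837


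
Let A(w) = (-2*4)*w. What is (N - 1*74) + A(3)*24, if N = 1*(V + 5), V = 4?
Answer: -641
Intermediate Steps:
N = 9 (N = 1*(4 + 5) = 1*9 = 9)
A(w) = -8*w
(N - 1*74) + A(3)*24 = (9 - 1*74) - 8*3*24 = (9 - 74) - 24*24 = -65 - 576 = -641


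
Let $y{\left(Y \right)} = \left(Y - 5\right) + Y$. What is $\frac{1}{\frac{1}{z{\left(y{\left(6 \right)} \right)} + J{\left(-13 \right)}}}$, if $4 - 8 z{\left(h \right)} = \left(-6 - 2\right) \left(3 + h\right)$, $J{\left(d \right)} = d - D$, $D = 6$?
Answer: $- \frac{17}{2} \approx -8.5$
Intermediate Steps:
$y{\left(Y \right)} = -5 + 2 Y$ ($y{\left(Y \right)} = \left(-5 + Y\right) + Y = -5 + 2 Y$)
$J{\left(d \right)} = -6 + d$ ($J{\left(d \right)} = d - 6 = -6 + d$)
$z{\left(h \right)} = \frac{7}{2} + h$ ($z{\left(h \right)} = \frac{1}{2} - \frac{\left(-6 - 2\right) \left(3 + h\right)}{8} = \frac{1}{2} - \frac{\left(-8\right) \left(3 + h\right)}{8} = \frac{1}{2} - \frac{-24 - 8 h}{8} = \frac{1}{2} + \left(3 + h\right) = \frac{7}{2} + h$)
$\frac{1}{\frac{1}{z{\left(y{\left(6 \right)} \right)} + J{\left(-13 \right)}}} = \frac{1}{\frac{1}{\left(\frac{7}{2} + \left(-5 + 2 \cdot 6\right)\right) - 19}} = \frac{1}{\frac{1}{\left(\frac{7}{2} + \left(-5 + 12\right)\right) - 19}} = \frac{1}{\frac{1}{\left(\frac{7}{2} + 7\right) - 19}} = \frac{1}{\frac{1}{\frac{21}{2} - 19}} = \frac{1}{\frac{1}{- \frac{17}{2}}} = \frac{1}{- \frac{2}{17}} = - \frac{17}{2}$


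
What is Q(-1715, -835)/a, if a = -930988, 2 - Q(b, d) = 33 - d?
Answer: 433/465494 ≈ 0.00093019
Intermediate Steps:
Q(b, d) = -31 + d (Q(b, d) = 2 - (33 - d) = 2 + (-33 + d) = -31 + d)
Q(-1715, -835)/a = (-31 - 835)/(-930988) = -866*(-1/930988) = 433/465494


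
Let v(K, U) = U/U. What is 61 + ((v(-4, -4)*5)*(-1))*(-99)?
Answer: 556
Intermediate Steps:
v(K, U) = 1
61 + ((v(-4, -4)*5)*(-1))*(-99) = 61 + ((1*5)*(-1))*(-99) = 61 + (5*(-1))*(-99) = 61 - 5*(-99) = 61 + 495 = 556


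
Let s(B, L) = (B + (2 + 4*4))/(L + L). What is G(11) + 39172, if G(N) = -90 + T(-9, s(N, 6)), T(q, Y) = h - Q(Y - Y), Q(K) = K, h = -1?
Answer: 39081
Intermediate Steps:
s(B, L) = (18 + B)/(2*L) (s(B, L) = (B + (2 + 16))/((2*L)) = (B + 18)*(1/(2*L)) = (18 + B)*(1/(2*L)) = (18 + B)/(2*L))
T(q, Y) = -1 (T(q, Y) = -1 - (Y - Y) = -1 - 1*0 = -1 + 0 = -1)
G(N) = -91 (G(N) = -90 - 1 = -91)
G(11) + 39172 = -91 + 39172 = 39081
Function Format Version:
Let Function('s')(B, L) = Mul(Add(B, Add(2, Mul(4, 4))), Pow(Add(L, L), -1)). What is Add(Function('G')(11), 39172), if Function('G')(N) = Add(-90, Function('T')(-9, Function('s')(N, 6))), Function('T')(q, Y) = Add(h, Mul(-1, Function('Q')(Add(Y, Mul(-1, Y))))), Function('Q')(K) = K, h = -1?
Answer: 39081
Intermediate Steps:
Function('s')(B, L) = Mul(Rational(1, 2), Pow(L, -1), Add(18, B)) (Function('s')(B, L) = Mul(Add(B, Add(2, 16)), Pow(Mul(2, L), -1)) = Mul(Add(B, 18), Mul(Rational(1, 2), Pow(L, -1))) = Mul(Add(18, B), Mul(Rational(1, 2), Pow(L, -1))) = Mul(Rational(1, 2), Pow(L, -1), Add(18, B)))
Function('T')(q, Y) = -1 (Function('T')(q, Y) = Add(-1, Mul(-1, Add(Y, Mul(-1, Y)))) = Add(-1, Mul(-1, 0)) = Add(-1, 0) = -1)
Function('G')(N) = -91 (Function('G')(N) = Add(-90, -1) = -91)
Add(Function('G')(11), 39172) = Add(-91, 39172) = 39081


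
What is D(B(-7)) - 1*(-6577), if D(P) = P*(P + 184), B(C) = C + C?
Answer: 4197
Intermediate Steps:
B(C) = 2*C
D(P) = P*(184 + P)
D(B(-7)) - 1*(-6577) = (2*(-7))*(184 + 2*(-7)) - 1*(-6577) = -14*(184 - 14) + 6577 = -14*170 + 6577 = -2380 + 6577 = 4197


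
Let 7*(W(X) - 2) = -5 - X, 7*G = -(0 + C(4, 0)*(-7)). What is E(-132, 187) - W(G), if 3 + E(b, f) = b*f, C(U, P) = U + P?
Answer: -172814/7 ≈ -24688.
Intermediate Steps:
C(U, P) = P + U
G = 4 (G = (-(0 + (0 + 4)*(-7)))/7 = (-(0 + 4*(-7)))/7 = (-(0 - 28))/7 = (-1*(-28))/7 = (1/7)*28 = 4)
E(b, f) = -3 + b*f
W(X) = 9/7 - X/7 (W(X) = 2 + (-5 - X)/7 = 2 + (-5/7 - X/7) = 9/7 - X/7)
E(-132, 187) - W(G) = (-3 - 132*187) - (9/7 - 1/7*4) = (-3 - 24684) - (9/7 - 4/7) = -24687 - 1*5/7 = -24687 - 5/7 = -172814/7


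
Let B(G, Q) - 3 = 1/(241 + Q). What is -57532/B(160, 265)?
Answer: -29111192/1519 ≈ -19165.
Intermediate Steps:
B(G, Q) = 3 + 1/(241 + Q)
-57532/B(160, 265) = -57532*(241 + 265)/(724 + 3*265) = -57532*506/(724 + 795) = -57532/((1/506)*1519) = -57532/1519/506 = -57532*506/1519 = -29111192/1519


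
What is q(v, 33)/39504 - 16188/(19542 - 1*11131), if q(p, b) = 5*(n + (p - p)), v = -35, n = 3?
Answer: -213121529/110756048 ≈ -1.9242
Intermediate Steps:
q(p, b) = 15 (q(p, b) = 5*(3 + (p - p)) = 5*(3 + 0) = 5*3 = 15)
q(v, 33)/39504 - 16188/(19542 - 1*11131) = 15/39504 - 16188/(19542 - 1*11131) = 15*(1/39504) - 16188/(19542 - 11131) = 5/13168 - 16188/8411 = -213121529/110756048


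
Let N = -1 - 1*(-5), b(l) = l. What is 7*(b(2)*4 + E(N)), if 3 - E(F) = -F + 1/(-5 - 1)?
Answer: 637/6 ≈ 106.17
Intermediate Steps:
N = 4 (N = -1 + 5 = 4)
E(F) = 19/6 + F (E(F) = 3 - (-F + 1/(-5 - 1)) = 3 - (-F + 1/(-6)) = 3 - (-F - ⅙) = 3 - (-⅙ - F) = 3 + (⅙ + F) = 19/6 + F)
7*(b(2)*4 + E(N)) = 7*(2*4 + (19/6 + 4)) = 7*(8 + 43/6) = 7*(91/6) = 637/6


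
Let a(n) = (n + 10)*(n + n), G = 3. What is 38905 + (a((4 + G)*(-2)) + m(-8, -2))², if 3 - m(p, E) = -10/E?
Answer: 51005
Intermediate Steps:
m(p, E) = 3 + 10/E (m(p, E) = 3 - (-10)/E = 3 + 10/E)
a(n) = 2*n*(10 + n) (a(n) = (10 + n)*(2*n) = 2*n*(10 + n))
38905 + (a((4 + G)*(-2)) + m(-8, -2))² = 38905 + (2*((4 + 3)*(-2))*(10 + (4 + 3)*(-2)) + (3 + 10/(-2)))² = 38905 + (2*(7*(-2))*(10 + 7*(-2)) + (3 + 10*(-½)))² = 38905 + (2*(-14)*(10 - 14) + (3 - 5))² = 38905 + (2*(-14)*(-4) - 2)² = 38905 + (112 - 2)² = 38905 + 110² = 38905 + 12100 = 51005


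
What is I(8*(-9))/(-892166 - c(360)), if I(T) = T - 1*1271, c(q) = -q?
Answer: 1343/891806 ≈ 0.0015059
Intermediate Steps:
I(T) = -1271 + T (I(T) = T - 1271 = -1271 + T)
I(8*(-9))/(-892166 - c(360)) = (-1271 + 8*(-9))/(-892166 - (-1)*360) = (-1271 - 72)/(-892166 - 1*(-360)) = -1343/(-892166 + 360) = -1343/(-891806) = -1343*(-1/891806) = 1343/891806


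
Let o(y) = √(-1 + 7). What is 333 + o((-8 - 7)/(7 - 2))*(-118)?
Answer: 333 - 118*√6 ≈ 43.960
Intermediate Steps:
o(y) = √6
333 + o((-8 - 7)/(7 - 2))*(-118) = 333 + √6*(-118) = 333 - 118*√6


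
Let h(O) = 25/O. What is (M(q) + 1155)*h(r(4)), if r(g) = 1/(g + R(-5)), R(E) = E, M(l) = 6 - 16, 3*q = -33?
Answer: -28625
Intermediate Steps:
q = -11 (q = (⅓)*(-33) = -11)
M(l) = -10
r(g) = 1/(-5 + g) (r(g) = 1/(g - 5) = 1/(-5 + g))
(M(q) + 1155)*h(r(4)) = (-10 + 1155)*(25/(1/(-5 + 4))) = 1145*(25/(1/(-1))) = 1145*(25/(-1)) = 1145*(25*(-1)) = 1145*(-25) = -28625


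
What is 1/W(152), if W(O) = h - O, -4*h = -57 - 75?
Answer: -1/119 ≈ -0.0084034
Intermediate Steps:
h = 33 (h = -(-57 - 75)/4 = -¼*(-132) = 33)
W(O) = 33 - O
1/W(152) = 1/(33 - 1*152) = 1/(33 - 152) = 1/(-119) = -1/119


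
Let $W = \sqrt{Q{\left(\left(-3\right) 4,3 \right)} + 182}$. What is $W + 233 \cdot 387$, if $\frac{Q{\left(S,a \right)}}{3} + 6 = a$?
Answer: $90171 + \sqrt{173} \approx 90184.0$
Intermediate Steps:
$Q{\left(S,a \right)} = -18 + 3 a$
$W = \sqrt{173}$ ($W = \sqrt{\left(-18 + 3 \cdot 3\right) + 182} = \sqrt{\left(-18 + 9\right) + 182} = \sqrt{-9 + 182} = \sqrt{173} \approx 13.153$)
$W + 233 \cdot 387 = \sqrt{173} + 233 \cdot 387 = \sqrt{173} + 90171 = 90171 + \sqrt{173}$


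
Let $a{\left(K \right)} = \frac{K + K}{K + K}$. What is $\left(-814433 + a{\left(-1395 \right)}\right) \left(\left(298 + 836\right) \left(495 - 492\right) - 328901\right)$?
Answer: $265096801568$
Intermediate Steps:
$a{\left(K \right)} = 1$ ($a{\left(K \right)} = \frac{2 K}{2 K} = 2 K \frac{1}{2 K} = 1$)
$\left(-814433 + a{\left(-1395 \right)}\right) \left(\left(298 + 836\right) \left(495 - 492\right) - 328901\right) = \left(-814433 + 1\right) \left(\left(298 + 836\right) \left(495 - 492\right) - 328901\right) = - 814432 \left(1134 \cdot 3 - 328901\right) = - 814432 \left(3402 - 328901\right) = \left(-814432\right) \left(-325499\right) = 265096801568$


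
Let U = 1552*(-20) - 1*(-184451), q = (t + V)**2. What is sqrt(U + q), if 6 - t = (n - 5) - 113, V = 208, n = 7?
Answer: 2*sqrt(64759) ≈ 508.96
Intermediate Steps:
t = 117 (t = 6 - ((7 - 5) - 113) = 6 - (2 - 113) = 6 - 1*(-111) = 6 + 111 = 117)
q = 105625 (q = (117 + 208)**2 = 325**2 = 105625)
U = 153411 (U = -31040 + 184451 = 153411)
sqrt(U + q) = sqrt(153411 + 105625) = sqrt(259036) = 2*sqrt(64759)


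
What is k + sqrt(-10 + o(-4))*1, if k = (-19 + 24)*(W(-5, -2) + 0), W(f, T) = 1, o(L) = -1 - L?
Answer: 5 + I*sqrt(7) ≈ 5.0 + 2.6458*I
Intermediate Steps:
k = 5 (k = (-19 + 24)*(1 + 0) = 5*1 = 5)
k + sqrt(-10 + o(-4))*1 = 5 + sqrt(-10 + (-1 - 1*(-4)))*1 = 5 + sqrt(-10 + (-1 + 4))*1 = 5 + sqrt(-10 + 3)*1 = 5 + sqrt(-7)*1 = 5 + (I*sqrt(7))*1 = 5 + I*sqrt(7)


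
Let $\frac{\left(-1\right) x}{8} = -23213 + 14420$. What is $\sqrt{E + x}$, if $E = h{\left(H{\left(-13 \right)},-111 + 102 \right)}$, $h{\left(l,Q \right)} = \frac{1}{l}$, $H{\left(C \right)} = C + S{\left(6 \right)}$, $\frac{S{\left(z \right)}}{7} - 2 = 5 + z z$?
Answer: $\frac{\sqrt{40518146}}{24} \approx 265.22$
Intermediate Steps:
$S{\left(z \right)} = 49 + 7 z^{2}$ ($S{\left(z \right)} = 14 + 7 \left(5 + z z\right) = 14 + 7 \left(5 + z^{2}\right) = 14 + \left(35 + 7 z^{2}\right) = 49 + 7 z^{2}$)
$H{\left(C \right)} = 301 + C$ ($H{\left(C \right)} = C + \left(49 + 7 \cdot 6^{2}\right) = C + \left(49 + 7 \cdot 36\right) = C + \left(49 + 252\right) = C + 301 = 301 + C$)
$E = \frac{1}{288}$ ($E = \frac{1}{301 - 13} = \frac{1}{288} \approx 0.0034722$)
$x = 70344$ ($x = - 8 \left(-23213 + 14420\right) = \left(-8\right) \left(-8793\right) = 70344$)
$\sqrt{E + x} = \sqrt{\frac{1}{288} + 70344} = \sqrt{\frac{20259073}{288}} = \frac{\sqrt{40518146}}{24}$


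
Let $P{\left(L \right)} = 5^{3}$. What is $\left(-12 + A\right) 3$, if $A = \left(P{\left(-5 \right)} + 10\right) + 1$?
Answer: $372$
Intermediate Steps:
$P{\left(L \right)} = 125$
$A = 136$ ($A = \left(125 + 10\right) + 1 = 135 + 1 = 136$)
$\left(-12 + A\right) 3 = \left(-12 + 136\right) 3 = 124 \cdot 3 = 372$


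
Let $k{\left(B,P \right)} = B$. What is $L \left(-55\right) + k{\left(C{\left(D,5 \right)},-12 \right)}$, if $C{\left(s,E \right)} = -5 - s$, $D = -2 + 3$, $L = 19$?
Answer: $-1051$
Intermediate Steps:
$D = 1$
$L \left(-55\right) + k{\left(C{\left(D,5 \right)},-12 \right)} = 19 \left(-55\right) - 6 = -1045 - 6 = -1051$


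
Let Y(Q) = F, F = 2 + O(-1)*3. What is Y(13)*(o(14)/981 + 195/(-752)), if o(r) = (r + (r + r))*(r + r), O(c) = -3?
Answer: -1617133/245904 ≈ -6.5763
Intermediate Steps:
o(r) = 6*r**2 (o(r) = (r + 2*r)*(2*r) = (3*r)*(2*r) = 6*r**2)
F = -7 (F = 2 - 3*3 = 2 - 9 = -7)
Y(Q) = -7
Y(13)*(o(14)/981 + 195/(-752)) = -7*((6*14**2)/981 + 195/(-752)) = -7*((6*196)*(1/981) + 195*(-1/752)) = -7*(1176*(1/981) - 195/752) = -7*(392/327 - 195/752) = -7*231019/245904 = -1617133/245904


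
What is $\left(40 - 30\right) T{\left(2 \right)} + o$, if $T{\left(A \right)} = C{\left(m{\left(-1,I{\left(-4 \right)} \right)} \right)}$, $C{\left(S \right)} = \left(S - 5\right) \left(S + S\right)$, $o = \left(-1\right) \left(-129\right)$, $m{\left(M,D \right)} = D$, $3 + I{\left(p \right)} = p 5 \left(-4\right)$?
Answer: $111009$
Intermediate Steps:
$I{\left(p \right)} = -3 - 20 p$ ($I{\left(p \right)} = -3 + p 5 \left(-4\right) = -3 + 5 p \left(-4\right) = -3 - 20 p$)
$o = 129$
$C{\left(S \right)} = 2 S \left(-5 + S\right)$ ($C{\left(S \right)} = \left(S - 5\right) 2 S = \left(-5 + S\right) 2 S = 2 S \left(-5 + S\right)$)
$T{\left(A \right)} = 11088$ ($T{\left(A \right)} = 2 \left(-3 - -80\right) \left(-5 - -77\right) = 2 \left(-3 + 80\right) \left(-5 + \left(-3 + 80\right)\right) = 2 \cdot 77 \left(-5 + 77\right) = 2 \cdot 77 \cdot 72 = 11088$)
$\left(40 - 30\right) T{\left(2 \right)} + o = \left(40 - 30\right) 11088 + 129 = 10 \cdot 11088 + 129 = 110880 + 129 = 111009$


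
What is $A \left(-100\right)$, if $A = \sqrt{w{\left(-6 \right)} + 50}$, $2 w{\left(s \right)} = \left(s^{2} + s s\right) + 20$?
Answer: $- 400 \sqrt{6} \approx -979.8$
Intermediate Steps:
$w{\left(s \right)} = 10 + s^{2}$ ($w{\left(s \right)} = \frac{\left(s^{2} + s s\right) + 20}{2} = \frac{\left(s^{2} + s^{2}\right) + 20}{2} = \frac{2 s^{2} + 20}{2} = \frac{20 + 2 s^{2}}{2} = 10 + s^{2}$)
$A = 4 \sqrt{6}$ ($A = \sqrt{\left(10 + \left(-6\right)^{2}\right) + 50} = \sqrt{\left(10 + 36\right) + 50} = \sqrt{46 + 50} = \sqrt{96} = 4 \sqrt{6} \approx 9.798$)
$A \left(-100\right) = 4 \sqrt{6} \left(-100\right) = - 400 \sqrt{6}$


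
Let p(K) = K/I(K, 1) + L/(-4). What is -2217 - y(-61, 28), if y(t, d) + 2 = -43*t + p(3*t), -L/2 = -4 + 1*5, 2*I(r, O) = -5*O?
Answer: -49117/10 ≈ -4911.7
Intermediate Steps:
I(r, O) = -5*O/2 (I(r, O) = (-5*O)/2 = -5*O/2)
L = -2 (L = -2*(-4 + 1*5) = -2*(-4 + 5) = -2*1 = -2)
p(K) = 1/2 - 2*K/5 (p(K) = K/((-5/2*1)) - 2/(-4) = K/(-5/2) - 2*(-1/4) = K*(-2/5) + 1/2 = -2*K/5 + 1/2 = 1/2 - 2*K/5)
y(t, d) = -3/2 - 221*t/5 (y(t, d) = -2 + (-43*t + (1/2 - 6*t/5)) = -2 + (1/2 - 221*t/5) = -3/2 - 221*t/5)
-2217 - y(-61, 28) = -2217 - (-3/2 - 221/5*(-61)) = -2217 - (-3/2 + 13481/5) = -2217 - 1*26947/10 = -2217 - 26947/10 = -49117/10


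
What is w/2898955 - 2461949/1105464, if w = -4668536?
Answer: -12297977843999/3204690390120 ≈ -3.8375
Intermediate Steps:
w/2898955 - 2461949/1105464 = -4668536/2898955 - 2461949/1105464 = -12297977843999/3204690390120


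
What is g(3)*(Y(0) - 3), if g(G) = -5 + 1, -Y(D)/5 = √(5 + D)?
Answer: 12 + 20*√5 ≈ 56.721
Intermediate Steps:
Y(D) = -5*√(5 + D)
g(G) = -4
g(3)*(Y(0) - 3) = -4*(-5*√(5 + 0) - 3) = -4*(-5*√5 - 3) = -4*(-3 - 5*√5) = 12 + 20*√5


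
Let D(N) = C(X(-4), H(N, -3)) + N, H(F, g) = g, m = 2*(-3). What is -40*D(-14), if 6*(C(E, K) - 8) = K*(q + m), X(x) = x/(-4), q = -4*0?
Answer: 120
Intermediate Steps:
q = 0
m = -6
X(x) = -x/4 (X(x) = x*(-¼) = -x/4)
C(E, K) = 8 - K (C(E, K) = 8 + (K*(0 - 6))/6 = 8 + (K*(-6))/6 = 8 + (-6*K)/6 = 8 - K)
D(N) = 11 + N (D(N) = (8 - 1*(-3)) + N = (8 + 3) + N = 11 + N)
-40*D(-14) = -40*(11 - 14) = -40*(-3) = 120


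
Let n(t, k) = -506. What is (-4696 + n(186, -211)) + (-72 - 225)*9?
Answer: -7875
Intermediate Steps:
(-4696 + n(186, -211)) + (-72 - 225)*9 = (-4696 - 506) + (-72 - 225)*9 = -5202 - 297*9 = -5202 - 2673 = -7875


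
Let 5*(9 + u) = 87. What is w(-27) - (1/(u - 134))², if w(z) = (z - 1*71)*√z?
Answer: -25/394384 - 294*I*√3 ≈ -6.339e-5 - 509.22*I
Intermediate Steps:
u = 42/5 (u = -9 + (⅕)*87 = -9 + 87/5 = 42/5 ≈ 8.4000)
w(z) = √z*(-71 + z) (w(z) = (z - 71)*√z = (-71 + z)*√z = √z*(-71 + z))
w(-27) - (1/(u - 134))² = √(-27)*(-71 - 27) - (1/(42/5 - 134))² = (3*I*√3)*(-98) - (1/(-628/5))² = -294*I*√3 - (-5/628)² = -294*I*√3 - 1*25/394384 = -294*I*√3 - 25/394384 = -25/394384 - 294*I*√3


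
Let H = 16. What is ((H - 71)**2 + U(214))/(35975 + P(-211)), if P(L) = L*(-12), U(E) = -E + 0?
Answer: 2811/38507 ≈ 0.073000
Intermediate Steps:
U(E) = -E
P(L) = -12*L
((H - 71)**2 + U(214))/(35975 + P(-211)) = ((16 - 71)**2 - 1*214)/(35975 - 12*(-211)) = ((-55)**2 - 214)/(35975 + 2532) = (3025 - 214)/38507 = 2811*(1/38507) = 2811/38507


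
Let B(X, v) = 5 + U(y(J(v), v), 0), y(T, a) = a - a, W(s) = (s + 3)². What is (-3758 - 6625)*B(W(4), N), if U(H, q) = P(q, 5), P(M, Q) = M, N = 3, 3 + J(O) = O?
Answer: -51915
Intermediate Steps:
J(O) = -3 + O
W(s) = (3 + s)²
y(T, a) = 0
U(H, q) = q
B(X, v) = 5 (B(X, v) = 5 + 0 = 5)
(-3758 - 6625)*B(W(4), N) = (-3758 - 6625)*5 = -10383*5 = -51915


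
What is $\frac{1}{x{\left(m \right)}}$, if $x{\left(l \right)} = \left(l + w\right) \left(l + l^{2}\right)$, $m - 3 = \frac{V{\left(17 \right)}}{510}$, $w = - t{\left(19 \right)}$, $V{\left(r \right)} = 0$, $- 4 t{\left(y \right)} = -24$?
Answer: $- \frac{1}{36} \approx -0.027778$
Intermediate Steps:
$t{\left(y \right)} = 6$ ($t{\left(y \right)} = \left(- \frac{1}{4}\right) \left(-24\right) = 6$)
$w = -6$ ($w = \left(-1\right) 6 = -6$)
$m = 3$ ($m = 3 + \frac{0}{510} = 3 + 0 \cdot \frac{1}{510} = 3 + 0 = 3$)
$x{\left(l \right)} = \left(-6 + l\right) \left(l + l^{2}\right)$ ($x{\left(l \right)} = \left(l - 6\right) \left(l + l^{2}\right) = \left(-6 + l\right) \left(l + l^{2}\right)$)
$\frac{1}{x{\left(m \right)}} = \frac{1}{3 \left(-6 + 3^{2} - 15\right)} = \frac{1}{3 \left(-6 + 9 - 15\right)} = \frac{1}{3 \left(-12\right)} = \frac{1}{-36} = - \frac{1}{36}$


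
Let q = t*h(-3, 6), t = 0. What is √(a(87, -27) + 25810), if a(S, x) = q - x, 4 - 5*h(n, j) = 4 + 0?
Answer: √25837 ≈ 160.74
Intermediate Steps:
h(n, j) = 0 (h(n, j) = ⅘ - (4 + 0)/5 = ⅘ - ⅕*4 = ⅘ - ⅘ = 0)
q = 0 (q = 0*0 = 0)
a(S, x) = -x (a(S, x) = 0 - x = -x)
√(a(87, -27) + 25810) = √(-1*(-27) + 25810) = √(27 + 25810) = √25837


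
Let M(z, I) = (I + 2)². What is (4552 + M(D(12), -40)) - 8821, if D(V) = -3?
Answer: -2825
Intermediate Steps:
M(z, I) = (2 + I)²
(4552 + M(D(12), -40)) - 8821 = (4552 + (2 - 40)²) - 8821 = (4552 + (-38)²) - 8821 = (4552 + 1444) - 8821 = 5996 - 8821 = -2825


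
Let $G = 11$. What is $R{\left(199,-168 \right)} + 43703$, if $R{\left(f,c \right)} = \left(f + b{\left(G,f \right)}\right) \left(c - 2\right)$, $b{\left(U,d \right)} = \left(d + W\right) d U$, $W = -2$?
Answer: $-73299737$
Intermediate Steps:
$b{\left(U,d \right)} = U d \left(-2 + d\right)$ ($b{\left(U,d \right)} = \left(d - 2\right) d U = \left(-2 + d\right) U d = U d \left(-2 + d\right)$)
$R{\left(f,c \right)} = \left(-2 + c\right) \left(f + 11 f \left(-2 + f\right)\right)$ ($R{\left(f,c \right)} = \left(f + 11 f \left(-2 + f\right)\right) \left(c - 2\right) = \left(f + 11 f \left(-2 + f\right)\right) \left(-2 + c\right) = \left(-2 + c\right) \left(f + 11 f \left(-2 + f\right)\right)$)
$R{\left(199,-168 \right)} + 43703 = 199 \left(42 - 168 - 4378 + 11 \left(-168\right) \left(-2 + 199\right)\right) + 43703 = 199 \left(42 - 168 - 4378 + 11 \left(-168\right) 197\right) + 43703 = 199 \left(42 - 168 - 4378 - 364056\right) + 43703 = 199 \left(-368560\right) + 43703 = -73343440 + 43703 = -73299737$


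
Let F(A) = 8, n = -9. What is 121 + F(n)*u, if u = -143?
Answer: -1023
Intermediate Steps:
121 + F(n)*u = 121 + 8*(-143) = 121 - 1144 = -1023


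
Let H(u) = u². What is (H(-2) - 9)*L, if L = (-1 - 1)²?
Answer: -20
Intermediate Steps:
L = 4 (L = (-2)² = 4)
(H(-2) - 9)*L = ((-2)² - 9)*4 = (4 - 9)*4 = -5*4 = -20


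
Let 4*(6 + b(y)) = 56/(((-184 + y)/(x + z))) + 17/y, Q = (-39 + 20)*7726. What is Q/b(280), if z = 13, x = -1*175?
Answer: 164409280/33163 ≈ 4957.6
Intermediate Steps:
x = -175
Q = -146794 (Q = -19*7726 = -146794)
b(y) = -6 + 14/(92/81 - y/162) + 17/(4*y) (b(y) = -6 + (56/(((-184 + y)/(-175 + 13))) + 17/y)/4 = -6 + (56/(((-184 + y)/(-162))) + 17/y)/4 = -6 + (56/(((-184 + y)*(-1/162))) + 17/y)/4 = -6 + (56/(92/81 - y/162) + 17/y)/4 = -6 + (17/y + 56/(92/81 - y/162))/4 = -6 + (14/(92/81 - y/162) + 17/(4*y)) = -6 + 14/(92/81 - y/162) + 17/(4*y))
Q/b(280) = -146794*1120*(-184 + 280)/(-3128 - 4639*280 - 24*280**2) = -146794*107520/(-3128 - 1298920 - 24*78400) = -146794*107520/(-3128 - 1298920 - 1881600) = -146794/((1/4)*(1/280)*(1/96)*(-3183648)) = -146794/(-33163/1120) = -146794*(-1120/33163) = 164409280/33163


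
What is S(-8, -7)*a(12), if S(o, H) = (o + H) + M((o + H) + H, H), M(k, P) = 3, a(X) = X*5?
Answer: -720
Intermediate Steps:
a(X) = 5*X
S(o, H) = 3 + H + o (S(o, H) = (o + H) + 3 = (H + o) + 3 = 3 + H + o)
S(-8, -7)*a(12) = (3 - 7 - 8)*(5*12) = -12*60 = -720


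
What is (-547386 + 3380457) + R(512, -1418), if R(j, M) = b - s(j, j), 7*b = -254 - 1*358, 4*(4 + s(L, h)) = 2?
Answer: 39661819/14 ≈ 2.8330e+6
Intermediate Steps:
s(L, h) = -7/2 (s(L, h) = -4 + (1/4)*2 = -4 + 1/2 = -7/2)
b = -612/7 (b = (-254 - 1*358)/7 = (-254 - 358)/7 = (1/7)*(-612) = -612/7 ≈ -87.429)
R(j, M) = -1175/14 (R(j, M) = -612/7 - 1*(-7/2) = -612/7 + 7/2 = -1175/14)
(-547386 + 3380457) + R(512, -1418) = (-547386 + 3380457) - 1175/14 = 2833071 - 1175/14 = 39661819/14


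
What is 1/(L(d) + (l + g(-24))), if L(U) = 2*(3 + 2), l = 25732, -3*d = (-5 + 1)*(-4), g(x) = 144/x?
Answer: 1/25736 ≈ 3.8856e-5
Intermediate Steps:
d = -16/3 (d = -(-5 + 1)*(-4)/3 = -(-4)*(-4)/3 = -1/3*16 = -16/3 ≈ -5.3333)
L(U) = 10 (L(U) = 2*5 = 10)
1/(L(d) + (l + g(-24))) = 1/(10 + (25732 + 144/(-24))) = 1/(10 + (25732 + 144*(-1/24))) = 1/(10 + (25732 - 6)) = 1/(10 + 25726) = 1/25736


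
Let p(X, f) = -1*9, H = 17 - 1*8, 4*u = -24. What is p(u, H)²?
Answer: 81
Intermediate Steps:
u = -6 (u = (¼)*(-24) = -6)
H = 9 (H = 17 - 8 = 9)
p(X, f) = -9
p(u, H)² = (-9)² = 81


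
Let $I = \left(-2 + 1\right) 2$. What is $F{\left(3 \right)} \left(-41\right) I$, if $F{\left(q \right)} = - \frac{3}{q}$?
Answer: $-82$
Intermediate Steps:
$I = -2$ ($I = \left(-1\right) 2 = -2$)
$F{\left(3 \right)} \left(-41\right) I = - \frac{3}{3} \left(-41\right) \left(-2\right) = \left(-3\right) \frac{1}{3} \left(-41\right) \left(-2\right) = \left(-1\right) \left(-41\right) \left(-2\right) = 41 \left(-2\right) = -82$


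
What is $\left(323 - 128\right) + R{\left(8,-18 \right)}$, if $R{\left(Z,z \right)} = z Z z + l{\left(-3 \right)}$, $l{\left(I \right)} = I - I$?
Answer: $2787$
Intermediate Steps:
$l{\left(I \right)} = 0$
$R{\left(Z,z \right)} = Z z^{2}$ ($R{\left(Z,z \right)} = z Z z + 0 = Z z z + 0 = Z z^{2} + 0 = Z z^{2}$)
$\left(323 - 128\right) + R{\left(8,-18 \right)} = \left(323 - 128\right) + 8 \left(-18\right)^{2} = 195 + 8 \cdot 324 = 195 + 2592 = 2787$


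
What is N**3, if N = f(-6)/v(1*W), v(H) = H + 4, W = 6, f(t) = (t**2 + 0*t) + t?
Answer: 27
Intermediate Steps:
f(t) = t + t**2 (f(t) = (t**2 + 0) + t = t**2 + t = t + t**2)
v(H) = 4 + H
N = 3 (N = (-6*(1 - 6))/(4 + 1*6) = (-6*(-5))/(4 + 6) = 30/10 = 30*(1/10) = 3)
N**3 = 3**3 = 27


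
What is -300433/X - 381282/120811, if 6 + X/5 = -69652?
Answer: -96501096617/42077263190 ≈ -2.2934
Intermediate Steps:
X = -348290 (X = -30 + 5*(-69652) = -30 - 348260 = -348290)
-300433/X - 381282/120811 = -300433/(-348290) - 381282/120811 = -300433*(-1/348290) - 381282*1/120811 = 300433/348290 - 381282/120811 = -96501096617/42077263190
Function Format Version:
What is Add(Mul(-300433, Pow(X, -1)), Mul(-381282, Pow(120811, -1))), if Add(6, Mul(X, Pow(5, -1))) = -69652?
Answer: Rational(-96501096617, 42077263190) ≈ -2.2934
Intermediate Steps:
X = -348290 (X = Add(-30, Mul(5, -69652)) = Add(-30, -348260) = -348290)
Add(Mul(-300433, Pow(X, -1)), Mul(-381282, Pow(120811, -1))) = Add(Mul(-300433, Pow(-348290, -1)), Mul(-381282, Pow(120811, -1))) = Add(Mul(-300433, Rational(-1, 348290)), Mul(-381282, Rational(1, 120811))) = Add(Rational(300433, 348290), Rational(-381282, 120811)) = Rational(-96501096617, 42077263190)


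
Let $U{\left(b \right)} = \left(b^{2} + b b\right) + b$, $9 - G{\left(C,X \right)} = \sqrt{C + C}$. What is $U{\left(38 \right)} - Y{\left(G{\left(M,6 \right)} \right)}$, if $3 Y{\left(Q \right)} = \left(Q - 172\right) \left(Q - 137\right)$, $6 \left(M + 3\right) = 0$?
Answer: $- \frac{12080}{3} - 97 i \sqrt{6} \approx -4026.7 - 237.6 i$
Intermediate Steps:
$M = -3$ ($M = -3 + \frac{1}{6} \cdot 0 = -3 + 0 = -3$)
$G{\left(C,X \right)} = 9 - \sqrt{2} \sqrt{C}$ ($G{\left(C,X \right)} = 9 - \sqrt{C + C} = 9 - \sqrt{2 C} = 9 - \sqrt{2} \sqrt{C}$)
$U{\left(b \right)} = b + 2 b^{2}$ ($U{\left(b \right)} = \left(b^{2} + b^{2}\right) + b = 2 b^{2} + b = b + 2 b^{2}$)
$Y{\left(Q \right)} = \frac{\left(-172 + Q\right) \left(-137 + Q\right)}{3}$ ($Y{\left(Q \right)} = \frac{\left(Q - 172\right) \left(Q - 137\right)}{3} = \frac{\left(-172 + Q\right) \left(-137 + Q\right)}{3}$)
$U{\left(38 \right)} - Y{\left(G{\left(M,6 \right)} \right)} = 38 \left(1 + 2 \cdot 38\right) - \left(\frac{23564}{3} - 103 \left(9 - \sqrt{2} \sqrt{-3}\right) + \frac{\left(9 - \sqrt{2} \sqrt{-3}\right)^{2}}{3}\right) = 38 \left(1 + 76\right) - \left(\frac{23564}{3} - 103 \left(9 - \sqrt{2} i \sqrt{3}\right) + \frac{\left(9 - \sqrt{2} i \sqrt{3}\right)^{2}}{3}\right) = 38 \cdot 77 - \left(\frac{23564}{3} - 103 \left(9 - i \sqrt{6}\right) + \frac{\left(9 - i \sqrt{6}\right)^{2}}{3}\right) = 2926 - \left(\frac{23564}{3} - \left(927 - 103 i \sqrt{6}\right) + \frac{\left(9 - i \sqrt{6}\right)^{2}}{3}\right) = 2926 - \left(\frac{20783}{3} + \frac{\left(9 - i \sqrt{6}\right)^{2}}{3} + 103 i \sqrt{6}\right) = - \frac{12005}{3} - \frac{\left(9 - i \sqrt{6}\right)^{2}}{3} - 103 i \sqrt{6}$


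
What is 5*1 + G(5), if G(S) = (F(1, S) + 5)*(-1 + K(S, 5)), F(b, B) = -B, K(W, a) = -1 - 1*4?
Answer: 5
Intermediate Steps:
K(W, a) = -5 (K(W, a) = -1 - 4 = -5)
G(S) = -30 + 6*S (G(S) = (-S + 5)*(-1 - 5) = (5 - S)*(-6) = -30 + 6*S)
5*1 + G(5) = 5*1 + (-30 + 6*5) = 5 + (-30 + 30) = 5 + 0 = 5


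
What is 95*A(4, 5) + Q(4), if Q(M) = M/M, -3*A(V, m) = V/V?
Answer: -92/3 ≈ -30.667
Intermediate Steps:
A(V, m) = -⅓ (A(V, m) = -V/(3*V) = -⅓*1 = -⅓)
Q(M) = 1
95*A(4, 5) + Q(4) = 95*(-⅓) + 1 = -95/3 + 1 = -92/3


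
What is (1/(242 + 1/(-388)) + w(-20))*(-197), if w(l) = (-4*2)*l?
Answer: -2959646836/93895 ≈ -31521.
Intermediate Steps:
w(l) = -8*l
(1/(242 + 1/(-388)) + w(-20))*(-197) = (1/(242 + 1/(-388)) - 8*(-20))*(-197) = (1/(242 - 1/388) + 160)*(-197) = (1/(93895/388) + 160)*(-197) = (388/93895 + 160)*(-197) = (15023588/93895)*(-197) = -2959646836/93895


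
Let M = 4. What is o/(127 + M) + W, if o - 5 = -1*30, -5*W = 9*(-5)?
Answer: 1154/131 ≈ 8.8092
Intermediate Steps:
W = 9 (W = -9*(-5)/5 = -⅕*(-45) = 9)
o = -25 (o = 5 - 1*30 = 5 - 30 = -25)
o/(127 + M) + W = -25/(127 + 4) + 9 = -25/131 + 9 = 1154/131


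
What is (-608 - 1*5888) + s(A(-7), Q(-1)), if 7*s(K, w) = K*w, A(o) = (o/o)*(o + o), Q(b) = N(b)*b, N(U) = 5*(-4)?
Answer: -6536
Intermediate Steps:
N(U) = -20
Q(b) = -20*b
A(o) = 2*o (A(o) = 1*(2*o) = 2*o)
s(K, w) = K*w/7 (s(K, w) = (K*w)/7 = K*w/7)
(-608 - 1*5888) + s(A(-7), Q(-1)) = (-608 - 1*5888) + (2*(-7))*(-20*(-1))/7 = (-608 - 5888) + (⅐)*(-14)*20 = -6496 - 40 = -6536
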